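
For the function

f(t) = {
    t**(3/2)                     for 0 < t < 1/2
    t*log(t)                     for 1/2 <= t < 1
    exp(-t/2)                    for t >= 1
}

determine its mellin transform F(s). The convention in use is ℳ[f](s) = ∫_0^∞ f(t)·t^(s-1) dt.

breakpoints 1/2, 1: one integral from each of the 3 segments
∫ over [0, 1/2) of t**(3/2)·t^(s-1) joins the sum
on [1/2, 1): add ∫ t*log(t)·t^(s-1) dt
on [1, ∞) integrate f = exp(-t/2) against the kernel

(2*2**(2*s)*(2*s + 3)*(s**2 + 2*s + 1)*uppergamma(s, 1/2) - 2*2**s*(2*s + 3) + s*(2*s + 3)*log(2) + 2*s + (2*s + 3)*log(2) + sqrt(2)*(s**2 + 2*s + 1) + 3)/(2*2**s*(2*s + 3)*(s**2 + 2*s + 1))
  Re(s) > -3/2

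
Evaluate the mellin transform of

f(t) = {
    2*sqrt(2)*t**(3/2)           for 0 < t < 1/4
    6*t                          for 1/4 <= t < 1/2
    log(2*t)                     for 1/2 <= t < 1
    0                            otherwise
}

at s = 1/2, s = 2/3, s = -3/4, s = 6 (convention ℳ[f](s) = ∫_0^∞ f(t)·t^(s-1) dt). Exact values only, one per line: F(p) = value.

F(1/2) = -9/2 + log(4) + 49*sqrt(2)/16
F(2/3) = -9/4 - 9*2**(2/3)/40 + 3*2**(1/6)/52 + 3*log(2)/2 + 81*2**(1/3)/40
F(-3/4) = -12*sqrt(2) - 4*log(2)/3 - 4/9 + 124*2**(3/4)/9
F(6) = -1187/57344 + sqrt(2)/122880 + log(2)/6

peel off the common scale on t: t**(3/2) on [0, 1/2); 3*t on [1/2, 1); log(t) on [1, 2)
the 3 pieces separated at 1/4, 1/2 each add one integral
piece [0, 1/4): integrate 2*sqrt(2)*t**(3/2) against the kernel
segment [1/4, 1/2) carries 6*t; integrate it
∫ log(2*t)·t^(s-1) over [1/2, 1)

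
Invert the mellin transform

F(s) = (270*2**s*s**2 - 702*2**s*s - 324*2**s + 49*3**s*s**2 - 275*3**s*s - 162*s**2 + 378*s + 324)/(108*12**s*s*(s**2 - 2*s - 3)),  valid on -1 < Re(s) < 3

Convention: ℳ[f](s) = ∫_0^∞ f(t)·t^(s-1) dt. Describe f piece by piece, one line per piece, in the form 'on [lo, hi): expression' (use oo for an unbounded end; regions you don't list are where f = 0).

on [0, 1/12): 6*t
on [1/12, 1/6): 12*t + 1
on [1/6, 1/4): 3*t
on [1/4, oo): 1/(216*t**3)

invert the common scale on t to get 2*t on [0, 1/4); 4*t + 1 on [1/4, 1/2); t on [1/2, 3/4); …
back out the common scale on t: t on [0, 1/2); 2*t + 1 on [1/2, 1); t/2 on [1, 3/2); …
summing 4 kernel integrals split by 1/12, 1/6, 1/4 yields ℳ[f](s)
segment [0, 1/12) carries 6*t; integrate it
on [1/12, 1/6) integrate f = (12*t + 1) against the kernel
the [1/6, 1/4) slice contributes ∫ 3*t·t^(s-1) dt
over [1/4, ∞), the kernel integral of 1/(216*t**3) enters the sum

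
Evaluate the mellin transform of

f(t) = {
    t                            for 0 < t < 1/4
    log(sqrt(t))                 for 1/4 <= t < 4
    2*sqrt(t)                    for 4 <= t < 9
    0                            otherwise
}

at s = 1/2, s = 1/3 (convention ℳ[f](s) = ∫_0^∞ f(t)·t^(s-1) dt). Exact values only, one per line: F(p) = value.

F(1/2) = 5*log(2) + 85/12
F(1/3) = 3*2**(1/3)*(-496*2**(1/3) + 125 + log(2**(80 + 160*2**(1/3))) + 192*6**(2/3))/160

strip the power substitution: t**2 on [0, 1/2); log(t) on [1/2, 2); 2*t on [2, 3)
the 3 pieces separated at 1/4, 4 each add one integral
segment 0 to 1/4 holds t; add its integral
for t in [1/4, 4): the term is ∫ log(sqrt(t))·t^(s-1)
on [4, 9) integrate f = 2*sqrt(t) against the kernel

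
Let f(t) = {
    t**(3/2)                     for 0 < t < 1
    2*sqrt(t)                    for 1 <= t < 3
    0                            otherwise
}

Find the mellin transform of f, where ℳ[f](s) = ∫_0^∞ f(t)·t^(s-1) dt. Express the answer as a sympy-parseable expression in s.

(4*sqrt(3)*3**s*(2*s + 3) - 4*s - 10)/((2*s + 1)*(2*s + 3))
  Re(s) > -3/2

integrate the 2 segments split at 1, then add the results
the [0, 1) slice contributes ∫ t**(3/2)·t^(s-1) dt
the [1, 3) slice contributes ∫ 2*sqrt(t)·t^(s-1) dt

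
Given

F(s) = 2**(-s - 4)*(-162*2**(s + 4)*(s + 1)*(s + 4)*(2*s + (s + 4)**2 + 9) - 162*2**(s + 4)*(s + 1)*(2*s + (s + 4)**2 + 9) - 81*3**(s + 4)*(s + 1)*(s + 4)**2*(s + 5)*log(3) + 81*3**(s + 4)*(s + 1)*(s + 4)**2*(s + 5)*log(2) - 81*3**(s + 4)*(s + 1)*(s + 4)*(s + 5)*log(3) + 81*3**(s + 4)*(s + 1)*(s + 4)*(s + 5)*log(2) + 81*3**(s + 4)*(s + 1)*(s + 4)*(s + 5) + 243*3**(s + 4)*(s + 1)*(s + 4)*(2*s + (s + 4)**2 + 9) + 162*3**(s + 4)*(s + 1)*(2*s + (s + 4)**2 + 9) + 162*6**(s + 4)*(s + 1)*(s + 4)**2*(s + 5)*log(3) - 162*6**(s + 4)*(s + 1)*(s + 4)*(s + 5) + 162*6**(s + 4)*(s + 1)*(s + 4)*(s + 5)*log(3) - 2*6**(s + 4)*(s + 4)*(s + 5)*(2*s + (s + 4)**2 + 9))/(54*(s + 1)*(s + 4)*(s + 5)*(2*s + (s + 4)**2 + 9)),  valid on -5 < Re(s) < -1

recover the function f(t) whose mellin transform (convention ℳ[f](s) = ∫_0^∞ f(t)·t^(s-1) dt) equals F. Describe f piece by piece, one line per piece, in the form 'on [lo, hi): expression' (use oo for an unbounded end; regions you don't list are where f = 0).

reversing the shared t-power: t**3 on [0, 1); t**2*(t + 3) on [1, 3/2); t**3*log(t) on [3/2, 3); …
back out the shared t-power: t on [0, 1); t + 3 on [1, 3/2); t*log(t) on [3/2, 3); …
cuts at 1, 3/2, 3: linearity sums the 4 kernel integrals
on [0, 1) integrate f = t**5 against the kernel
between 1 and 3/2 the integrand is t**4*(t + 3)·t^(s-1)
[3/2, 3) adds the kernel integral of t**5*log(t)
∫ t·t^(s-1) over [3, ∞)

on [0, 1): t**5
on [1, 3/2): t**4*(t + 3)
on [3/2, 3): t**5*log(t)
on [3, oo): t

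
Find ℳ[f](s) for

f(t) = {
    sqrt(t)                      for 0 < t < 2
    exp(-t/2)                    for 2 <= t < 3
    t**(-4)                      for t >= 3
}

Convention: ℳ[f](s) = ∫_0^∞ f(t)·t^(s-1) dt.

(2**s*(s - 4)*(2*s + 1)*uppergamma(s, 1) - 2**s*(s - 4)*(2*s + 1)*uppergamma(s, 3/2) + 2*2**(s + 1/2)*(s - 4) - 3**s*(2*s + 1)/81)/((s - 4)*(2*s + 1))
  -1/2 < Re(s) < 4

decompose at 2, 3; ℳ[f](s) sums the 3 pieces' integrals
over [0, 2), the kernel integral of sqrt(t) enters the sum
for t in [2, 3): the term is ∫ exp(-t/2)·t^(s-1)
over [3, ∞), the kernel integral of t**(-4) enters the sum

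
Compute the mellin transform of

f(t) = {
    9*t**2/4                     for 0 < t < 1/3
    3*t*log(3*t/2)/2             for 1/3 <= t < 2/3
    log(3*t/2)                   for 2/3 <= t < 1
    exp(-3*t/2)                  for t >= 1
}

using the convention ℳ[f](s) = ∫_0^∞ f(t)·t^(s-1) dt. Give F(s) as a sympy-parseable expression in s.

(4*2**s*s**2*(s + 2)*(s**2 + 2*s + 1)*uppergamma(s, 3/2) - 4*2**s*s**2*(s + 2) + 4*2**s*(s + 2)*(s**2 + 2*s + 1) + 3**s*s*(s + 2)*(-4*log(2) + 4*log(3))*(s**2 + 2*s + 1) - 4*3**s*(s + 2)*(s**2 + 2*s + 1) + s**3*(s + 2)*log(4) + s**2*(s + 2)*log(4) + 2*s**2*(s + 2) + s**2*(s**2 + 2*s + 1))/(4*3**s*s**2*(s + 2)*(s**2 + 2*s + 1))
  Re(s) > -2

reversing the common scale on t: t**2 on [0, 1/2); t*log(t) on [1/2, 1); log(t) on [1, 3/2); …
decompose at 1/3, 2/3, 1; ℳ[f](s) sums the 4 pieces' integrals
piece [0, 1/3): integrate 9*t**2/4 against the kernel
for t in [1/3, 2/3): the term is ∫ 3*t*log(3*t/2)/2·t^(s-1)
over [2/3, 1), the kernel integral of log(3*t/2) enters the sum
for t in [1, ∞): the term is ∫ exp(-3*t/2)·t^(s-1)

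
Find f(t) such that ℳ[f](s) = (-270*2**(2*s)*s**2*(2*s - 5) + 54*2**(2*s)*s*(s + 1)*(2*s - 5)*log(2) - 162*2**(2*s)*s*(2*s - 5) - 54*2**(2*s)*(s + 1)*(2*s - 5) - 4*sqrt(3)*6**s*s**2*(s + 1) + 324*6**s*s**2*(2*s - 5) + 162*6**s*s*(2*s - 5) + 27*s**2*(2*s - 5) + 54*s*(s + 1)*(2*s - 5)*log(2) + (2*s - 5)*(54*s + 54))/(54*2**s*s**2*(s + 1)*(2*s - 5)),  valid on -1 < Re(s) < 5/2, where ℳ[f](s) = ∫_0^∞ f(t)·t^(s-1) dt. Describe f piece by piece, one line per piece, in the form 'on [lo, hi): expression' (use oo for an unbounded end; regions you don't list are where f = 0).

slice at 1/2, 2, 3, transform all 4 pieces, and sum them
the [0, 1/2) slice contributes ∫ t·t^(s-1) dt
for t in [1/2, 2): the term is ∫ log(t)·t^(s-1)
piece [2, 3): integrate (t + 3) against the kernel
on [3, ∞) integrate f = t**(-5/2) against the kernel

on [0, 1/2): t
on [1/2, 2): log(t)
on [2, 3): t + 3
on [3, oo): t**(-5/2)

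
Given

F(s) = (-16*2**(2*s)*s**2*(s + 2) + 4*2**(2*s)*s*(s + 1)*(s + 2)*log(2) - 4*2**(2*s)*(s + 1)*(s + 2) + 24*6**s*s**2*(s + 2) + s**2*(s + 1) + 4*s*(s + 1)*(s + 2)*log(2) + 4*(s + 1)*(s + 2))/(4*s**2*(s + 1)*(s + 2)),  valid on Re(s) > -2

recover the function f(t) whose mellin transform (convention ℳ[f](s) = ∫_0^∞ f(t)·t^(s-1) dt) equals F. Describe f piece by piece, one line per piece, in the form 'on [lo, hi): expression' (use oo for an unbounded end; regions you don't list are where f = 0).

on [0, 1): t**2/4
on [1, 4): log(t/2)
on [4, 6): t

strip the common scale on t: t**2 on [0, 1/2); log(t) on [1/2, 2); 2*t on [2, 3)
linearity at 1, 4 turns ℳ[f](s) into 3 summed integrals
the [0, 1) slice contributes ∫ t**2/4·t^(s-1) dt
segment 1 to 4 holds log(t/2); add its integral
the [4, 6) slice contributes ∫ t·t^(s-1) dt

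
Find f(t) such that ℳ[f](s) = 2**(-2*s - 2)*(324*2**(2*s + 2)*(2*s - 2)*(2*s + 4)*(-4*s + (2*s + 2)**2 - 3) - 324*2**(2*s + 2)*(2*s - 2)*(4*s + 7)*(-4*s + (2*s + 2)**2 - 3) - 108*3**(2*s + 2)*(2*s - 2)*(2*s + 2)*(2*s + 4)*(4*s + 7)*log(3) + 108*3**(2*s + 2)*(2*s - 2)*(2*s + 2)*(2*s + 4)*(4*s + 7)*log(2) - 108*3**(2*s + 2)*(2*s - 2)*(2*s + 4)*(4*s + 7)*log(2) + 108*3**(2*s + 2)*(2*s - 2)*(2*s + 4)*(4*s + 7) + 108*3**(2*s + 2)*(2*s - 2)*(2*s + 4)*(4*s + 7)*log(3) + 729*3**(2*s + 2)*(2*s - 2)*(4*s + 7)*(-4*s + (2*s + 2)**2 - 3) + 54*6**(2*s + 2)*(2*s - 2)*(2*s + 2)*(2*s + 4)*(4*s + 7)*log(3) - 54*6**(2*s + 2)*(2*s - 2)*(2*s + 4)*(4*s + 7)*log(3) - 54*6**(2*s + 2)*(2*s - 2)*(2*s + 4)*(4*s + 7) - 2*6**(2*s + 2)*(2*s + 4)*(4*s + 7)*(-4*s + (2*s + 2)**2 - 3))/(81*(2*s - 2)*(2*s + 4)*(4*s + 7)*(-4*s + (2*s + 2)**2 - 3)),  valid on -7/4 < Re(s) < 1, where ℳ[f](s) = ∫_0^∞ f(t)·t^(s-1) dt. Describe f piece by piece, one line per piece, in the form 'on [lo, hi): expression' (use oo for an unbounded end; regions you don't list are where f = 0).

peel off the power substitution: t**(7/2) on [0, 1); 2*t**4 on [1, 3/2); t*log(t) on [3/2, 3); …
back out the shared t-power: t**(3/2) on [0, 1); 2*t**2 on [1, 3/2); log(t)/t on [3/2, 3); …
the 4 pieces separated at 1, 9/4, 9 each add one integral
piece [0, 1): integrate t**(7/4) against the kernel
for t in [1, 9/4): the term is ∫ 2*t**2·t^(s-1)
on [9/4, 9): add ∫ sqrt(t)*log(sqrt(t))·t^(s-1) dt
over [9, ∞), the kernel integral of 1/t enters the sum

on [0, 1): t**(7/4)
on [1, 9/4): 2*t**2
on [9/4, 9): sqrt(t)*log(sqrt(t))
on [9, oo): 1/t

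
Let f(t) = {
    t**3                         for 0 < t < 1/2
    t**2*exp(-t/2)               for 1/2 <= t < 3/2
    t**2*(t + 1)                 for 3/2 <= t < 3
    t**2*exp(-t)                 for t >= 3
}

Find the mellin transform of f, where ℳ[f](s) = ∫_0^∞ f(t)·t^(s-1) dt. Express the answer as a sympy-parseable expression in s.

(32*2**(2*s)*(s + 2)*(s + 3)*uppergamma(s + 2, 1/4) - 32*2**(2*s)*(s + 2)*(s + 3)*uppergamma(s + 2, 3/4) + 8*2**s*(s + 2)*(s + 3)*uppergamma(s + 2, 3) - 45*3**s*(s + 2) - 18*3**s + 288*6**s*(s + 2) + 72*6**s + s + 2)/(8*2**s*(s + 2)*(s + 3))
  Re(s) > -3

peel off the shared t-power: t on [0, 1/2); exp(-t/2) on [1/2, 3/2); t + 1 on [3/2, 3); …
the 4 pieces separated at 1/2, 3/2, 3 each add one integral
segment [0, 1/2) carries t**3; integrate it
over [1/2, 3/2), the kernel integral of t**2*exp(-t/2) enters the sum
over [3/2, 3), the kernel integral of t**2*(t + 1) enters the sum
the [3, ∞) slice contributes ∫ t**2*exp(-t)·t^(s-1) dt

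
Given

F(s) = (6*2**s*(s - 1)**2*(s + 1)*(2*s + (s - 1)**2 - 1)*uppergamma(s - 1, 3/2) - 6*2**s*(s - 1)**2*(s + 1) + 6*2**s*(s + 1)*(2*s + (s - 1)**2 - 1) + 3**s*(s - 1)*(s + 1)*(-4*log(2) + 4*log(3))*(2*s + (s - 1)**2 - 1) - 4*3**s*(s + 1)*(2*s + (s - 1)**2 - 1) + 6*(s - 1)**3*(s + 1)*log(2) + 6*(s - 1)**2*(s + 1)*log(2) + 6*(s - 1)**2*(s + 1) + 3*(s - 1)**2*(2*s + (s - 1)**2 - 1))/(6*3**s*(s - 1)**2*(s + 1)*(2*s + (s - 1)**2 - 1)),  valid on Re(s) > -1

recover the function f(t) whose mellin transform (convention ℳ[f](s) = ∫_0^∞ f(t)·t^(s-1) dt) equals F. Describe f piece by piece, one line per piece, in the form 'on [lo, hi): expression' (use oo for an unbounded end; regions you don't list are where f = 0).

on [0, 1/3): 3*t/2
on [1/3, 2/3): log(3*t/2)
on [2/3, 1): 2*log(3*t/2)/(3*t)
on [1, oo): 2*exp(-3*t/2)/(3*t)

remove the common scale on t first: t on [0, 1/2); log(t) on [1/2, 1); log(t)/t on [1, 3/2); …
invert the shared t-power to get t**2 on [0, 1/2); t*log(t) on [1/2, 1); log(t) on [1, 3/2); …
cuts at 1/3, 2/3, 1: linearity sums the 4 kernel integrals
the [0, 1/3) slice contributes ∫ 3*t/2·t^(s-1) dt
for t in [1/3, 2/3): the term is ∫ log(3*t/2)·t^(s-1)
segment 2/3 to 1 holds 2*log(3*t/2)/(3*t); add its integral
for t in [1, ∞): the term is ∫ 2*exp(-3*t/2)/(3*t)·t^(s-1)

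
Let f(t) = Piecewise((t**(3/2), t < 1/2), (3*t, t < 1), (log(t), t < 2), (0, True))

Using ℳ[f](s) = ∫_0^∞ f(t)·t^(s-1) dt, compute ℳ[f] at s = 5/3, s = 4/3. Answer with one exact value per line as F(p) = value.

split f at 1/2, 1: ℳ[f](s) collects 3 kernel integrals
on [0, 1/2): add ∫ t**(3/2)·t^(s-1) dt
[1/2, 1) adds the kernel integral of 3*t
segment 1 to 2 holds log(t); add its integral

F(5/3) = -18*2**(2/3)/25 - 9*2**(1/3)/64 + 3*2**(5/6)/152 + 6*2**(2/3)*log(2)/5 + 297/200
F(4/3) = -9*2**(1/3)/8 - 9*2**(2/3)/56 + 3*2**(1/6)/68 + 3*2**(1/3)*log(2)/2 + 207/112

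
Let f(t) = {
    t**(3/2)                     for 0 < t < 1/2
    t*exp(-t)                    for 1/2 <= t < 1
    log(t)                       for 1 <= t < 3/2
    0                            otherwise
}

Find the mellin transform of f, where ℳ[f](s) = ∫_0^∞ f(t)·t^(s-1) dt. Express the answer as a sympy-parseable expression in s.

reversing the shared t-power: sqrt(t) on [0, 1/2); exp(-t) on [1/2, 1); log(t)/t on [1, 3/2)
split f at 1/2, 1: ℳ[f](s) collects 3 kernel integrals
∫ over [0, 1/2) of t**(3/2)·t^(s-1) joins the sum
over [1/2, 1), the kernel integral of t*exp(-t) enters the sum
segment [1, 3/2) carries log(t); integrate it

(4*2**s*s**3*uppergamma(s + 1, 1/2) - 4*2**s*s**3*uppergamma(s + 1, 1) + 6*2**s*s**2*uppergamma(s + 1, 1/2) - 6*2**s*s**2*uppergamma(s + 1, 1) + 4*2**s*s + 6*2**s + 3**s*s**2*(-4*log(2) + 4*log(3)) - 4*3**s*s + 3**s*s*(-6*log(2) + 6*log(3)) - 6*3**s + sqrt(2)*s**2)/(2*2**s*s**2*(2*s + 3))
  Re(s) > -3/2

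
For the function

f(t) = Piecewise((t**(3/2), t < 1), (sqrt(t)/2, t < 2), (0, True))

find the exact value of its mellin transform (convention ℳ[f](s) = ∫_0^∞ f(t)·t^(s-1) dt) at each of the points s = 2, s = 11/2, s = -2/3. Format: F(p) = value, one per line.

reversing the shared t-power: t on [0, 1); 1/2 on [1, 2)
cuts at 1: linearity sums the 2 kernel integrals
∫ t**(3/2)·t^(s-1) over [0, 1)
∫ over [1, 2) of sqrt(t)/2·t^(s-1) joins the sum

F(2) = 3/35 + 4*sqrt(2)/5
F(11/2) = 151/28
F(-2/3) = 21/5 - 3*2**(5/6)/2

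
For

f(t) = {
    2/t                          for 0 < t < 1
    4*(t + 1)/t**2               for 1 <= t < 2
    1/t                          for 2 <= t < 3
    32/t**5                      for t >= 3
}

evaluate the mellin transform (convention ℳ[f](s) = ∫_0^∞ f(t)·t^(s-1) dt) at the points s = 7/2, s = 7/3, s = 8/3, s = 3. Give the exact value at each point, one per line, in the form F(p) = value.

F(7/2) = -52/15 + 806*sqrt(3)/135 + 152*sqrt(2)/15
F(7/3) = -27/2 + 97*3**(1/3)/36 + 33*2**(1/3)/2
F(8/3) = -36/5 + 727*3**(2/3)/315 + 48*2**(2/3)/5
F(3) = 275/18

the common scale on t comes off first: 1/t on [0, 1/2); (2*t + 1)/t**2 on [1/2, 1); 1/(2*t) on [1, 3/2); …
the shared t-power comes off first: 1 on [0, 1/2); (2*t + 1)/t on [1/2, 1); 1/2 on [1, 3/2); …
peel off the shared t-power: t on [0, 1/2); 2*t + 1 on [1/2, 1); t/2 on [1, 3/2); …
split f at 1, 2, 3: ℳ[f](s) collects 4 kernel integrals
on [0, 1) integrate f = 2/t against the kernel
∫ 4*(t + 1)/t**2·t^(s-1) over [1, 2)
the [2, 3) slice contributes ∫ 1/t·t^(s-1) dt
the [3, ∞) slice contributes ∫ 32/t**5·t^(s-1) dt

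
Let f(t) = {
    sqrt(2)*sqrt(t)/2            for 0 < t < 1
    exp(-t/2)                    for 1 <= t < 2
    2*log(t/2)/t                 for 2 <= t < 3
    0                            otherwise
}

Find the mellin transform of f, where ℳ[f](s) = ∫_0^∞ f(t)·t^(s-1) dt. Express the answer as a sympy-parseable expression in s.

(3*2**s*(2*s + 1)*(s**2 - 2*s + 1)*uppergamma(s, 1/2) - 3*2**s*(2*s + 1)*(s**2 - 2*s + 1)*uppergamma(s, 1) + 3*2**s*(2*s + 1) + 3**s*s*(2*s + 1)*(-2*log(2) + 2*log(3)) - 2*3**s*(2*s + 1) + 3**s*(2*s + 1)*(-2*log(3) + 2*log(2)) + 3*sqrt(2)*(s**2 - 2*s + 1))/(3*(2*s + 1)*(s**2 - 2*s + 1))
  Re(s) > -1/2

reversing the common scale on t: sqrt(t) on [0, 1/2); exp(-t) on [1/2, 1); log(t)/t on [1, 3/2)
breakpoints 1, 2: one integral from each of the 3 segments
segment [0, 1) carries sqrt(2)*sqrt(t)/2; integrate it
[1, 2) adds the kernel integral of exp(-t/2)
between 2 and 3 the integrand is 2*log(t/2)/t·t^(s-1)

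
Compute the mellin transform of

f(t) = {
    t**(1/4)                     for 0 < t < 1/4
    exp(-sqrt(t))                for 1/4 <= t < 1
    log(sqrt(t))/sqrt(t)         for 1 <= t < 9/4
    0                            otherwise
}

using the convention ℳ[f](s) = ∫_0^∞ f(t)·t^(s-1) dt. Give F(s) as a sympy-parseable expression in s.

undo the power substitution: sqrt(t) on [0, 1/2); exp(-t) on [1/2, 1); log(t)/t on [1, 3/2)
cuts at 1/4, 1: linearity sums the 3 kernel integrals
over [0, 1/4), the kernel integral of t**(1/4) enters the sum
over [1/4, 1), the kernel integral of exp(-sqrt(t)) enters the sum
segment 1 to 9/4 holds log(sqrt(t))/sqrt(t); add its integral

2**(1 - 2*s)*(4**s*(4*s + 1)*(4*s**2 - 4*s + 1)*uppergamma(2*s, 1/2) - 4**s*(4*s + 1)*(4*s**2 - 4*s + 1)*uppergamma(2*s, 1) + 4**s*(12*s + 3)/3 + 9**s*s*(4*s + 1)*(-4*log(2) + 4*log(3))/3 + 9**s*(-8*s - 2)/3 + 9**s*(4*s + 1)*(-2*log(3) + 2*log(2))/3 + sqrt(2)*(12*s**2 - 12*s + 3)/3)/((4*s + 1)*(4*s**2 - 4*s + 1))
  Re(s) > -1/4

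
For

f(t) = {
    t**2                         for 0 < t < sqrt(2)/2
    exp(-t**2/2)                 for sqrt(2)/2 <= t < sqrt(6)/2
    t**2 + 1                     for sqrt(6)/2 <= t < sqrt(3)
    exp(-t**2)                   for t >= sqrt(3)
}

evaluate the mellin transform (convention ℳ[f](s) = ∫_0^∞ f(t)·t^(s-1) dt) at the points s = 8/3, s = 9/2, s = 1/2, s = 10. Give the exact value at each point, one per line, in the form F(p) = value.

F(8/3) = 2**(2/3)*(-117*3**(1/3) - 112*2**(2/3)*uppergamma(4/3, 3/4) + 56*2**(1/3)*uppergamma(4/3, 3) + 6 + 112*2**(2/3)*uppergamma(4/3, 1/4) + 342*6**(1/3))/224
F(9/2) = -2*2**(1/4)*uppergamma(9/4, 3/4) - 53*2**(3/4)*3**(1/4)/104 + 2**(3/4)/104 + uppergamma(9/4, 3)/2 + 2*2**(1/4)*uppergamma(9/4, 1/4) + 80*3**(1/4)/13
F(1/2) = -13*2**(3/4)*3**(1/4)/10 - 2**(1/4)*uppergamma(1/4, 3/4)/2 + uppergamma(1/4, 3)/2 + 2**(3/4)/10 + 2**(1/4)*uppergamma(1/4, 1/4)/2 + 16*3**(1/4)/5
F(10) = -12993*exp(-3/4)/16 + 393*exp(-3)/2 + 80009/960 + 7889*exp(-1/4)/16

the power substitution comes off first: t on [0, 1/2); exp(-t/2) on [1/2, 3/2); t + 1 on [3/2, 3); …
summing 4 kernel integrals split by sqrt(2)/2, sqrt(6)/2, sqrt(3) yields ℳ[f](s)
over [0, sqrt(2)/2), the kernel integral of t**2 enters the sum
on [sqrt(2)/2, sqrt(6)/2): add ∫ exp(-t**2/2)·t^(s-1) dt
on [sqrt(6)/2, sqrt(3)) integrate f = (t**2 + 1) against the kernel
over [sqrt(3), ∞), the kernel integral of exp(-t**2) enters the sum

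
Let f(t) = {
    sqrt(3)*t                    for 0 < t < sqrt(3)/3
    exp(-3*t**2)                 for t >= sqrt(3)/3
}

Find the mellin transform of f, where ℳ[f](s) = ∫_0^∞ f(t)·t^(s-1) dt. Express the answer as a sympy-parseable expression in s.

((s + 1)*uppergamma(s/2, 1) + 2)/(2*3**(s/2)*(s + 1))
  Re(s) > -1

invert the power substitution to get sqrt(3)*sqrt(t) on [0, 1/3); exp(-3*t) on [1/3, ∞)
back out the common scale on t: sqrt(t) on [0, 1); exp(-t) on [1, ∞)
f breaks at sqrt(3)/3 into 2 integrals to sum
[0, sqrt(3)/3) adds the kernel integral of sqrt(3)*t
for t in [sqrt(3)/3, ∞): the term is ∫ exp(-3*t**2)·t^(s-1)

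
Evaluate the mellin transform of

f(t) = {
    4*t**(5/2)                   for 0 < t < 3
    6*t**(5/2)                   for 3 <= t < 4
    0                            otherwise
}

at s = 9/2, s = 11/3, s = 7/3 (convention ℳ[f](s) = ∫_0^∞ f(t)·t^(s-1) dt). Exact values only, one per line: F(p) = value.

F(9/2) = 93930/7
F(11/3) = -8748*3**(1/6)/37 + 147456*2**(1/3)/37
F(7/3) = -972*3**(5/6)/29 + 18432*2**(2/3)/29

slice at 3, transform all 2 pieces, and sum them
on [0, 3) integrate f = 4*t**(5/2) against the kernel
∫ over [3, 4) of 6*t**(5/2)·t^(s-1) joins the sum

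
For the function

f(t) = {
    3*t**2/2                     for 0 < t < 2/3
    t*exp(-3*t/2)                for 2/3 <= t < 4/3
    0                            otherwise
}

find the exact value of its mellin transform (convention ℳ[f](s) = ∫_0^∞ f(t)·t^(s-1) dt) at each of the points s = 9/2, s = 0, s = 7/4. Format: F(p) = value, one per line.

remove the shared t-power first: 3*t/2 on [0, 2/3); exp(-3*t/2) on [2/3, 4/3)
remove the common scale on t first: t on [0, 1); exp(-t) on [1, 2)
breakpoints 2/3: one integral from each of the 2 segments
∫ over [0, 2/3) of 3*t**2/2·t^(s-1) joins the sum
between 2/3 and 4/3 the integrand is t*exp(-3*t/2)·t^(s-1)

F(9/2) = sqrt(6)*(-105170*sqrt(2) + (-12285*sqrt(pi)*erfc(sqrt(2)) + 64 + 12285*sqrt(pi)*erfc(1))*exp(2) + 49790*E)*exp(-2)/9477
F(0) = (-2 + 2*E + exp(2))*exp(-2)/3
F(7/4) = 4*24**(1/4)*(-15*uppergamma(11/4, 2) + 4 + 15*uppergamma(11/4, 1))/405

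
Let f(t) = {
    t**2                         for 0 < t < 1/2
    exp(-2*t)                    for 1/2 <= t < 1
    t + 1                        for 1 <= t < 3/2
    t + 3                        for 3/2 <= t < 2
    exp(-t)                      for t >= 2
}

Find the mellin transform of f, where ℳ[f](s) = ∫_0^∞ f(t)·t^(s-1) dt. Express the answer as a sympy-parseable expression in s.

(20*2**(2*s)*s*(s + 2) + 12*2**(2*s)*(s + 2) + 4*2**s*s*(s + 1)*(s + 2)*uppergamma(s, 2) - 8*2**s*s*(s + 2) - 4*2**s*(s + 2) - 8*3**s*s*(s + 2) - 8*3**s*(s + 2) + 4*s*(s + 1)*(s + 2)*uppergamma(s, 1) - 4*s*(s + 1)*(s + 2)*uppergamma(s, 2) + s*(s + 1))/(4*2**s*s*(s + 1)*(s + 2))
  Re(s) > -2

f breaks at 1/2, 1, 3/2, 2 into 5 integrals to sum
over [0, 1/2), the kernel integral of t**2 enters the sum
∫ over [1/2, 1) of exp(-2*t)·t^(s-1) joins the sum
∫ over [1, 3/2) of (t + 1)·t^(s-1) joins the sum
∫ over [3/2, 2) of (t + 3)·t^(s-1) joins the sum
on [2, ∞) integrate f = exp(-t) against the kernel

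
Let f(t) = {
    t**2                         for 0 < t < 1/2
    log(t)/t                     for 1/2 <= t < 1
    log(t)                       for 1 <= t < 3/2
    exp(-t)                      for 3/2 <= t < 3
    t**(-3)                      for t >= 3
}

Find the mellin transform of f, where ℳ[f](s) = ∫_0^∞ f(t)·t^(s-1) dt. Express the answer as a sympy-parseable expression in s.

cuts at 1/2, 1, 3/2, 3: linearity sums the 5 kernel integrals
for t in [0, 1/2): the term is ∫ t**2·t^(s-1)
for t in [1/2, 1): the term is ∫ log(t)/t·t^(s-1)
the [1, 3/2) slice contributes ∫ log(t)·t^(s-1) dt
on [3/2, 3) integrate f = exp(-t) against the kernel
on [3, ∞) integrate f = t**(-3) against the kernel

(108*2**s*s**2*(s - 3)*(s + 2)*(s**2 - 2*s + 1)*uppergamma(s, 3/2) - 108*2**s*s**2*(s - 3)*(s + 2)*(s**2 - 2*s + 1)*uppergamma(s, 3) - 108*2**s*s**2*(s - 3)*(s + 2) + 108*2**s*(s - 3)*(s + 2)*(s**2 - 2*s + 1) - 108*3**s*s*(s - 3)*(s + 2)*(s**2 - 2*s + 1)*log(2) + 108*3**s*s*(s - 3)*(s + 2)*(s**2 - 2*s + 1)*log(3) - 108*3**s*(s - 3)*(s + 2)*(s**2 - 2*s + 1) - 4*6**s*s**2*(s + 2)*(s**2 - 2*s + 1) + 216*s**3*(s - 3)*(s + 2)*log(2) - 216*s**2*(s - 3)*(s + 2)*log(2) + 216*s**2*(s - 3)*(s + 2) + 27*s**2*(s - 3)*(s**2 - 2*s + 1))/(108*2**s*s**2*(s - 3)*(s + 2)*(s**2 - 2*s + 1))
  -2 < Re(s) < 3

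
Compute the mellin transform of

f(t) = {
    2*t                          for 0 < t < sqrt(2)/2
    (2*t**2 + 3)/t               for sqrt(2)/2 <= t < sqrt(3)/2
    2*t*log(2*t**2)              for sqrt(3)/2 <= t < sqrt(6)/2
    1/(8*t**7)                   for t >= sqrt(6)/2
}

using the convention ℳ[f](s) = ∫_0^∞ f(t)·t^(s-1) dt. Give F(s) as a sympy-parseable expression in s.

undo the shared t-power: 2*t**2 on [0, sqrt(2)/2); 2*t**2 + 3 on [sqrt(2)/2, sqrt(3)/2); 2*t**2*log(2*t**2) on [sqrt(3)/2, sqrt(6)/2); …
invert the power substitution to get 2*t on [0, 1/2); 2*t + 3 on [1/2, 3/4); 2*t*log(2*t) on [3/4, 3/2); …
invert the common scale on t to get t on [0, 1); t + 3 on [1, 3/2); t*log(t) on [3/2, 3); …
integrate the 4 segments split at sqrt(2)/2, sqrt(3)/2, sqrt(6)/2, then add the results
the [0, sqrt(2)/2) slice contributes ∫ 2*t·t^(s-1) dt
piece [sqrt(2)/2, sqrt(3)/2): integrate (2*t**2 + 3)/t against the kernel
∫ 2*t*log(2*t**2)·t^(s-1) over [sqrt(3)/2, sqrt(6)/2)
between sqrt(6)/2 and ∞ the integrand is 1/(8*t**7)·t^(s-1)

2**(1 - s)*(-81*2**(s/2 - 1/2)*(s/2 - 7/2)*(s - 1)*(s + (s - 1)**2/4) - 162*2**(s/2 - 1/2)*(s/2 - 7/2)*(s + (s - 1)**2/4) - 81*3**(s/2 - 1/2)*(s/2 - 7/2)*(s/2 + 1/2)*(s - 1)**2*log(3)/4 + 81*3**(s/2 - 1/2)*(s/2 - 7/2)*(s/2 + 1/2)*(s - 1)**2*log(2)/4 - 81*3**(s/2 - 1/2)*(s/2 - 7/2)*(s/2 + 1/2)*(s - 1)*log(3)/2 + 81*3**(s/2 - 1/2)*(s/2 - 7/2)*(s/2 + 1/2)*(s - 1)*log(2)/2 + 81*3**(s/2 - 1/2)*(s/2 - 7/2)*(s/2 + 1/2)*(s - 1)/2 + 243*3**(s/2 - 1/2)*(s/2 - 7/2)*(s - 1)*(s + (s - 1)**2/4)/2 + 162*3**(s/2 - 1/2)*(s/2 - 7/2)*(s + (s - 1)**2/4) + 81*6**(s/2 - 1/2)*(s/2 - 7/2)*(s/2 + 1/2)*(s - 1)**2*log(3)/2 - 81*6**(s/2 - 1/2)*(s/2 - 7/2)*(s/2 + 1/2)*(s - 1) + 81*6**(s/2 - 1/2)*(s/2 - 7/2)*(s/2 + 1/2)*(s - 1)*log(3) - 6**(s/2 - 1/2)*(s/2 + 1/2)*(s - 1)*(s + (s - 1)**2/4))/(54*(s/2 - 7/2)*(s/2 + 1/2)*(s - 1)*(s + (s - 1)**2/4))
  -1 < Re(s) < 7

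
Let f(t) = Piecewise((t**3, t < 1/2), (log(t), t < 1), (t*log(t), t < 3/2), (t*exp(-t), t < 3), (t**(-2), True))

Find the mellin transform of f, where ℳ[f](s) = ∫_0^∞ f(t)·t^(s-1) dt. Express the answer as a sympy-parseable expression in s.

undo the shared t-power: t**2 on [0, 1/2); log(t)/t on [1/2, 1); log(t) on [1, 3/2); …
linearity at 1/2, 1, 3/2, 3 turns ℳ[f](s) into 5 summed integrals
[0, 1/2) adds the kernel integral of t**3
∫ over [1/2, 1) of log(t)·t^(s-1) joins the sum
the [1, 3/2) slice contributes ∫ t*log(t)·t^(s-1) dt
on [3/2, 3) integrate f = t*exp(-t) against the kernel
segment 3 to ∞ holds t**(-2); add its integral

(72*2**s*(s - 2)*(s + 1)**2*(s + 3)*(2*s - (s + 1)**2 + 1)*uppergamma(s + 1, 3/2) - 72*2**s*(s - 2)*(s + 1)**2*(s + 3)*(2*s - (s + 1)**2 + 1)*uppergamma(s + 1, 3) + 72*2**s*(s - 2)*(s + 1)**2*(s + 3) + 72*2**s*(s - 2)*(s + 3)*(2*s - (s + 1)**2 + 1) + 3**s*(s - 2)*(s + 1)*(s + 3)*(-108*log(2) + 108*log(3))*(2*s - (s + 1)**2 + 1) - 108*3**s*(s - 2)*(s + 3)*(2*s - (s + 1)**2 + 1) - 8*6**s*(s + 1)**2*(s + 3)*(2*s - (s + 1)**2 + 1) - 72*(s - 2)*(s + 1)**3*(s + 3)*log(2) - 72*(s - 2)*(s + 1)**2*(s + 3) + 72*(s - 2)*(s + 1)**2*(s + 3)*log(2) + 9*(s - 2)*(s + 1)**2*(2*s - (s + 1)**2 + 1))/(72*2**s*(s - 2)*(s + 1)**2*(s + 3)*(2*s - (s + 1)**2 + 1))
  -3 < Re(s) < 2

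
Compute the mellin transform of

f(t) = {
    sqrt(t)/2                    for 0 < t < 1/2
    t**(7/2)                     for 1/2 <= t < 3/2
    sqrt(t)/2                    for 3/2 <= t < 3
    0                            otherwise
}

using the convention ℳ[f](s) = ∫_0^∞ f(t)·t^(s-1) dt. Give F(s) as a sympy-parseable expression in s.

integrate the 3 segments split at 1/2, 3/2, then add the results
∫ sqrt(t)/2·t^(s-1) over [0, 1/2)
piece [1/2, 3/2): integrate t**(7/2) against the kernel
the [3/2, 3) slice contributes ∫ sqrt(t)/2·t^(s-1) dt

(46*3**s*sqrt(6)*s - 3**s*sqrt(6) + 16*sqrt(3)*6**s*s + 56*sqrt(3)*6**s + 6*sqrt(2)*s + 27*sqrt(2))/(8*2**s*(4*s**2 + 16*s + 7))
  Re(s) > -1/2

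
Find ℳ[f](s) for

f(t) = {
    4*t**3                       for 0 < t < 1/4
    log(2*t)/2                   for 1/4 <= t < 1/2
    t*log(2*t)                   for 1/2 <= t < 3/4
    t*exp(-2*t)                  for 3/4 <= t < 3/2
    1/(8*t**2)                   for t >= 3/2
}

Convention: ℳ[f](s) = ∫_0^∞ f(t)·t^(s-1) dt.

(72*2**s*(s - 2)*(s + 1)**2*(s + 3)*(2*s - (s + 1)**2 + 1)*uppergamma(s + 1, 3/2) - 72*2**s*(s - 2)*(s + 1)**2*(s + 3)*(2*s - (s + 1)**2 + 1)*uppergamma(s + 1, 3) + 72*2**s*(s - 2)*(s + 1)**2*(s + 3) + 72*2**s*(s - 2)*(s + 3)*(2*s - (s + 1)**2 + 1) + 3**s*(s - 2)*(s + 1)*(s + 3)*(-108*log(2) + 108*log(3))*(2*s - (s + 1)**2 + 1) - 108*3**s*(s - 2)*(s + 3)*(2*s - (s + 1)**2 + 1) - 8*6**s*(s + 1)**2*(s + 3)*(2*s - (s + 1)**2 + 1) - 72*(s - 2)*(s + 1)**3*(s + 3)*log(2) - 72*(s - 2)*(s + 1)**2*(s + 3) + 72*(s - 2)*(s + 1)**2*(s + 3)*log(2) + 9*(s - 2)*(s + 1)**2*(2*s - (s + 1)**2 + 1))/(144*2**(2*s)*(s - 2)*(s + 1)**2*(s + 3)*(2*s - (s + 1)**2 + 1))
  -3 < Re(s) < 2

strip the shared t-power: 4*t on [0, 1/4); log(2*t)/(2*t**2) on [1/4, 1/2); log(2*t)/t on [1/2, 3/4); …
remove the shared t-power first: 4*t**2 on [0, 1/4); log(2*t)/(2*t) on [1/4, 1/2); log(2*t) on [1/2, 3/4); …
reversing the common scale on t: t**2 on [0, 1/2); log(t)/t on [1/2, 1); log(t) on [1, 3/2); …
integrate the 5 segments split at 1/4, 1/2, 3/4, 3/2, then add the results
over [0, 1/4), the kernel integral of 4*t**3 enters the sum
over [1/4, 1/2), the kernel integral of log(2*t)/2 enters the sum
∫ t*log(2*t)·t^(s-1) over [1/2, 3/4)
over [3/4, 3/2), the kernel integral of t*exp(-2*t) enters the sum
∫ 1/(8*t**2)·t^(s-1) over [3/2, ∞)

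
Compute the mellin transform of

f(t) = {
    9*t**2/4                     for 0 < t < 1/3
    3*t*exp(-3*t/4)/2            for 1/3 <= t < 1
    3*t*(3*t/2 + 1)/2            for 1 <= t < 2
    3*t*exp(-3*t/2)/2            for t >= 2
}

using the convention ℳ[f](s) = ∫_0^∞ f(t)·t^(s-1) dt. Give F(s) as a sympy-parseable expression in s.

(8*2**(2*s)*(s + 1)*(s + 2)*uppergamma(s + 1, 1/4) - 8*2**(2*s)*(s + 1)*(s + 2)*uppergamma(s + 1, 3/4) + 4*2**s*(s + 1)*(s + 2)*uppergamma(s + 1, 3) - 15*3**s*(s + 1) - 6*3**s + 48*6**s*(s + 1) + 12*6**s + s + 1)/(4*3**s*(s + 1)*(s + 2))
  Re(s) > -2

strip the common scale on t: t**2 on [0, 1/2); t*exp(-t/2) on [1/2, 3/2); t*(t + 1) on [3/2, 3); …
strip the shared t-power: t on [0, 1/2); exp(-t/2) on [1/2, 3/2); t + 1 on [3/2, 3); …
slice at 1/3, 1, 2, transform all 4 pieces, and sum them
segment 0 to 1/3 holds 9*t**2/4; add its integral
on [1/3, 1) integrate f = 3*t*exp(-3*t/4)/2 against the kernel
∫ over [1, 2) of 3*t*(3*t/2 + 1)/2·t^(s-1) joins the sum
between 2 and ∞ the integrand is 3*t*exp(-3*t/2)/2·t^(s-1)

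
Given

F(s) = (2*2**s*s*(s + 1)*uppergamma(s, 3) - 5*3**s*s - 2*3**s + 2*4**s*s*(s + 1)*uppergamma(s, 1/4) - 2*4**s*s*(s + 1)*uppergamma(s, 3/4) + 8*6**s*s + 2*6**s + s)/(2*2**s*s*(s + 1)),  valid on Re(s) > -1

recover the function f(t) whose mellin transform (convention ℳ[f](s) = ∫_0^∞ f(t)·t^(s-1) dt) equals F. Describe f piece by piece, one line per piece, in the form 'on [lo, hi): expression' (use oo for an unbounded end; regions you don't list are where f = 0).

on [0, 1/2): t
on [1/2, 3/2): exp(-t/2)
on [3/2, 3): t + 1
on [3, oo): exp(-t)

f breaks at 1/2, 3/2, 3 into 4 integrals to sum
piece [0, 1/2): integrate t against the kernel
for t in [1/2, 3/2): the term is ∫ exp(-t/2)·t^(s-1)
for t in [3/2, 3): the term is ∫ (t + 1)·t^(s-1)
[3, ∞) adds the kernel integral of exp(-t)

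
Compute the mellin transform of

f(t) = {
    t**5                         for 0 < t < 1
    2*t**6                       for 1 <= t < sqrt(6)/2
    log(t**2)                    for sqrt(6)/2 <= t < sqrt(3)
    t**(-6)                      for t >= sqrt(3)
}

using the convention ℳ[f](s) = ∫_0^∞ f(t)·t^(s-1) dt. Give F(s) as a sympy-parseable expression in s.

undo the shared t-power: t**4 on [0, 1); 2*t**5 on [1, sqrt(6)/2); log(t**2)/t on [sqrt(6)/2, sqrt(3)); …
the shared t-power comes off first: t**3 on [0, 1); 2*t**4 on [1, sqrt(6)/2); log(t**2)/t**2 on [sqrt(6)/2, sqrt(3)); …
remove the power substitution first: t**(3/2) on [0, 1); 2*t**2 on [1, 3/2); log(t)/t on [3/2, 3); …
the 4 pieces separated at 1, sqrt(6)/2, sqrt(3) each add one integral
on [0, 1) integrate f = t**5 against the kernel
between 1 and sqrt(6)/2 the integrand is 2*t**6·t^(s-1)
segment sqrt(6)/2 to sqrt(3) holds log(t**2); add its integral
over [sqrt(3), ∞), the kernel integral of t**(-6) enters the sum

2**(-s/2 - 1)*(324*2**(s/2 + 1)*(s/2 - 3)*(s/2 + 3)*(-s + (s + 2)**2/4 - 1) - 324*2**(s/2 + 1)*(s/2 - 3)*(s + 5)*(-s + (s + 2)**2/4 - 1) - 54*3**(s/2 + 1)*(s/2 - 3)*(s/2 + 3)*(s + 2)*(s + 5)*log(3) + 54*3**(s/2 + 1)*(s/2 - 3)*(s/2 + 3)*(s + 2)*(s + 5)*log(2) - 108*3**(s/2 + 1)*(s/2 - 3)*(s/2 + 3)*(s + 5)*log(2) + 108*3**(s/2 + 1)*(s/2 - 3)*(s/2 + 3)*(s + 5) + 108*3**(s/2 + 1)*(s/2 - 3)*(s/2 + 3)*(s + 5)*log(3) + 729*3**(s/2 + 1)*(s/2 - 3)*(s + 5)*(-s + (s + 2)**2/4 - 1) + 27*6**(s/2 + 1)*(s/2 - 3)*(s/2 + 3)*(s + 2)*(s + 5)*log(3) - 54*6**(s/2 + 1)*(s/2 - 3)*(s/2 + 3)*(s + 5)*log(3) - 54*6**(s/2 + 1)*(s/2 - 3)*(s/2 + 3)*(s + 5) - 2*6**(s/2 + 1)*(s/2 + 3)*(s + 5)*(-s + (s + 2)**2/4 - 1))/(324*(s/2 - 3)*(s/2 + 3)*(s + 5)*(-s + (s + 2)**2/4 - 1))
  -5 < Re(s) < 6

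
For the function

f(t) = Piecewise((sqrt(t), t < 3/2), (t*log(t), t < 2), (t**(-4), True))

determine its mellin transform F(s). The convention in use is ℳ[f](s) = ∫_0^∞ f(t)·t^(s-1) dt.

integrate the 3 segments split at 3/2, 2, then add the results
piece [0, 3/2): integrate sqrt(t) against the kernel
over [3/2, 2), the kernel integral of t*log(t) enters the sum
between 2 and ∞ the integrand is t**(-4)·t^(s-1)

(-32*2**(2*s)*(s - 4)*(2*s + 1) + 3**s*s*(s - 4)*(2*s + 1)*(-24*log(3) + 24*log(2)) + 3**s*(s - 4)*(2*s + 1)*(-24*log(3) + 24*log(2)) + 24*3**s*(s - 4)*(2*s + 1) + 16*3**s*sqrt(6)*(s - 4)*(s**2 + 2*s + 1) + 32*4**s*s*(s - 4)*(2*s + 1)*log(2) + 32*4**s*(s - 4)*(2*s + 1)*log(2) - 4**s*(2*s + 1)*(s**2 + 2*s + 1))/(16*2**s*(s - 4)*(2*s + 1)*(s**2 + 2*s + 1))
  -1/2 < Re(s) < 4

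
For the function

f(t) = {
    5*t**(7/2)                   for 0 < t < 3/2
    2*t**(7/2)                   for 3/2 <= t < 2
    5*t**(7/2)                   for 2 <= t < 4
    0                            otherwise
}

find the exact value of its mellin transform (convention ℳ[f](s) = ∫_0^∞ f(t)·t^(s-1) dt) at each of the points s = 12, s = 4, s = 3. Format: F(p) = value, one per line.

F(12) = -196608*sqrt(2)/31 + 43046721*sqrt(6)/1015808 + 21474836480/31
F(4) = -256*sqrt(2)/5 + 2187*sqrt(6)/640 + 65536/3
F(3) = -384*sqrt(2)/13 + 2187*sqrt(6)/832 + 81920/13

breakpoints 3/2, 2: one integral from each of the 3 segments
segment [0, 3/2) carries 5*t**(7/2); integrate it
on [3/2, 2) integrate f = 2*t**(7/2) against the kernel
[2, 4) adds the kernel integral of 5*t**(7/2)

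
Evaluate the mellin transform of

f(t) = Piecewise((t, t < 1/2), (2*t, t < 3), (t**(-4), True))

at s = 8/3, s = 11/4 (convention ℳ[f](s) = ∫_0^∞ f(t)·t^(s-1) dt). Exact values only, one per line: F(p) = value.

integrate the 3 segments split at 1/2, 3, then add the results
over [0, 1/2), the kernel integral of t enters the sum
on [1/2, 3): add ∫ 2*t·t^(s-1) dt
between 3 and ∞ the integrand is t**(-4)·t^(s-1)

F(8/3) = 2**(1/3)*(-9 + 3910*6**(2/3))/528
F(11/4) = 2**(1/4)*(-3 + 1304*6**(3/4))/180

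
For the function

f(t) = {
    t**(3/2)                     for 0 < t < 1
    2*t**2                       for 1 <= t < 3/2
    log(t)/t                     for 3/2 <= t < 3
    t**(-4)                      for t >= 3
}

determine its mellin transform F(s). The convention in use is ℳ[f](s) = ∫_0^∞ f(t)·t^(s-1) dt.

(324*2**s*(s - 4)*(s + 2)*(s**2 - 2*s + 1) - 324*2**s*(s - 4)*(2*s + 3)*(s**2 - 2*s + 1) - 108*3**s*s*(s - 4)*(s + 2)*(2*s + 3)*log(3) + 108*3**s*s*(s - 4)*(s + 2)*(2*s + 3)*log(2) - 108*3**s*(s - 4)*(s + 2)*(2*s + 3)*log(2) + 108*3**s*(s - 4)*(s + 2)*(2*s + 3) + 108*3**s*(s - 4)*(s + 2)*(2*s + 3)*log(3) + 729*3**s*(s - 4)*(2*s + 3)*(s**2 - 2*s + 1) + 54*6**s*s*(s - 4)*(s + 2)*(2*s + 3)*log(3) - 54*6**s*(s - 4)*(s + 2)*(2*s + 3)*log(3) - 54*6**s*(s - 4)*(s + 2)*(2*s + 3) - 2*6**s*(s + 2)*(2*s + 3)*(s**2 - 2*s + 1))/(162*2**s*(s - 4)*(s + 2)*(2*s + 3)*(s**2 - 2*s + 1))
  -3/2 < Re(s) < 4

cuts at 1, 3/2, 3: linearity sums the 4 kernel integrals
over [0, 1), the kernel integral of t**(3/2) enters the sum
∫ over [1, 3/2) of 2*t**2·t^(s-1) joins the sum
over [3/2, 3), the kernel integral of log(t)/t enters the sum
on [3, ∞) integrate f = t**(-4) against the kernel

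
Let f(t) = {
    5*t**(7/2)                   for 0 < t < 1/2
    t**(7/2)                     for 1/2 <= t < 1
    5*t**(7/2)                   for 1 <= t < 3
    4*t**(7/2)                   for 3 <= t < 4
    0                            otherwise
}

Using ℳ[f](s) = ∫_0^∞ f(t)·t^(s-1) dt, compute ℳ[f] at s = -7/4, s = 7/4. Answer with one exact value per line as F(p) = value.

breakpoints 1/2, 1, 3: one integral from each of the 4 segments
between 0 and 1/2 the integrand is 5*t**(7/2)·t^(s-1)
between 1/2 and 1 the integrand is t**(7/2)·t^(s-1)
the [1, 3) slice contributes ∫ 5*t**(7/2)·t^(s-1) dt
between 3 and 4 the integrand is 4*t**(7/2)·t^(s-1)

F(-7/4) = -16/7 + 4*2**(1/4)/7 + 12*3**(3/4)/7 + 128*sqrt(2)/7
F(7/4) = -16/21 + 2**(3/4)/84 + 324*3**(1/4)/7 + 16384*sqrt(2)/21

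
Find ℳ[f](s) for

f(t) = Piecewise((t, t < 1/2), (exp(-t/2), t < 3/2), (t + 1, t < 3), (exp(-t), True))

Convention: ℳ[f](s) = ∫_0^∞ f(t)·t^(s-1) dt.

linearity at 1/2, 3/2, 3 turns ℳ[f](s) into 4 summed integrals
over [0, 1/2), the kernel integral of t enters the sum
the [1/2, 3/2) slice contributes ∫ exp(-t/2)·t^(s-1) dt
on [3/2, 3) integrate f = (t + 1) against the kernel
on [3, ∞) integrate f = exp(-t) against the kernel

(2*2**s*s*(s + 1)*uppergamma(s, 3) - 5*3**s*s - 2*3**s + 2*4**s*s*(s + 1)*uppergamma(s, 1/4) - 2*4**s*s*(s + 1)*uppergamma(s, 3/4) + 8*6**s*s + 2*6**s + s)/(2*2**s*s*(s + 1))
  Re(s) > -1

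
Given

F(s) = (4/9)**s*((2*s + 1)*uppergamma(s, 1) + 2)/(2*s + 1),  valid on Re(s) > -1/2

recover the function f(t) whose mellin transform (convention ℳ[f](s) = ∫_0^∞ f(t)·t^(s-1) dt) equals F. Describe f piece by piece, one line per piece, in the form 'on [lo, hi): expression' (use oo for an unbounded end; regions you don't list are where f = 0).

on [0, 4/9): 3*sqrt(t)/2
on [4/9, oo): exp(-9*t/4)

invert the common scale on t to get sqrt(6)*sqrt(t)/2 on [0, 2/3); exp(-3*t/2) on [2/3, ∞)
reversing the common scale on t: sqrt(t) on [0, 1); exp(-t) on [1, ∞)
treat the 2 regions marked off by 4/9 separately and sum
segment [0, 4/9) carries 3*sqrt(t)/2; integrate it
piece [4/9, ∞): integrate exp(-9*t/4) against the kernel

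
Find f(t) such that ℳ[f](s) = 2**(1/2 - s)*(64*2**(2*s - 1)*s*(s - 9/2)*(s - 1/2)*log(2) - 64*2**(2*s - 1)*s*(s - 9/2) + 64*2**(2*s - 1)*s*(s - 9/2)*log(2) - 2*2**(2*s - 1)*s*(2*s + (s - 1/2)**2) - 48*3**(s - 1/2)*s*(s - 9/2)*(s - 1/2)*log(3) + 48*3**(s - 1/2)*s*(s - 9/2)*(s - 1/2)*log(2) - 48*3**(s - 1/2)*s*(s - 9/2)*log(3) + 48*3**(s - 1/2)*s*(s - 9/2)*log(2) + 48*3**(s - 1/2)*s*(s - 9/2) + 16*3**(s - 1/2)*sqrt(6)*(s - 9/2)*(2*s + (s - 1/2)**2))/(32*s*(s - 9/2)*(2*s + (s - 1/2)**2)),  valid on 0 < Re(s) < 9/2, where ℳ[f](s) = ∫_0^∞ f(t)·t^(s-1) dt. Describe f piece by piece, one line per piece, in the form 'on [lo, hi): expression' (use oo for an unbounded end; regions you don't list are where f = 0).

on [0, 3/2): 1
on [3/2, 2): sqrt(t)*log(t)
on [2, oo): t**(-9/2)

back out the shared t-power: 1/sqrt(t) on [0, 3/2); log(t) on [3/2, 2); t**(-5) on [2, ∞)
reversing the shared t-power: sqrt(t) on [0, 3/2); t*log(t) on [3/2, 2); t**(-4) on [2, ∞)
the 3 pieces separated at 3/2, 2 each add one integral
segment 0 to 3/2 holds 1; add its integral
segment [3/2, 2) carries sqrt(t)*log(t); integrate it
∫ over [2, ∞) of t**(-9/2)·t^(s-1) joins the sum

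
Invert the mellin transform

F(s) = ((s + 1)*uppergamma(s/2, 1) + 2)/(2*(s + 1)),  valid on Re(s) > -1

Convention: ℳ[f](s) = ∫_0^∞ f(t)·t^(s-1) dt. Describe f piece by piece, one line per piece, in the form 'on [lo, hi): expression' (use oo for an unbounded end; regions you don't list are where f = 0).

on [0, 1): t
on [1, oo): exp(-t**2)

undo the power substitution: sqrt(t) on [0, 1); exp(-t) on [1, ∞)
breakpoints 1: one integral from each of the 2 segments
on [0, 1): add ∫ t·t^(s-1) dt
∫ over [1, ∞) of exp(-t**2)·t^(s-1) joins the sum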